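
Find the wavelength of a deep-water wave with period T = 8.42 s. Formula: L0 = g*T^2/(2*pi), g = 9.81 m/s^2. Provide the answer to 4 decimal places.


L0 = g * T^2 / (2 * pi)
L0 = 9.81 * 8.42^2 / (2 * pi)
L0 = 9.81 * 70.8964 / 6.28319
L0 = 695.4937 / 6.28319
L0 = 110.6913 m

110.6913


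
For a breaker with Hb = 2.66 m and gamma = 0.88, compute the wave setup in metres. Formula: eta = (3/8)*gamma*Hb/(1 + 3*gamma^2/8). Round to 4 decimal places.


eta = (3/8) * gamma * Hb / (1 + 3*gamma^2/8)
Numerator = (3/8) * 0.88 * 2.66 = 0.877800
Denominator = 1 + 3*0.88^2/8 = 1 + 0.290400 = 1.290400
eta = 0.877800 / 1.290400
eta = 0.6803 m

0.6803


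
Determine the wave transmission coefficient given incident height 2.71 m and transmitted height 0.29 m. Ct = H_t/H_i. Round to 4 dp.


Ct = H_t / H_i
Ct = 0.29 / 2.71
Ct = 0.1070

0.1070


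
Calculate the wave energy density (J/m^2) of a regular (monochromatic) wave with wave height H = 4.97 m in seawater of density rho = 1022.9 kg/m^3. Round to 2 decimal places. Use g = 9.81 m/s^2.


E = (1/8) * rho * g * H^2
E = (1/8) * 1022.9 * 9.81 * 4.97^2
E = 0.125 * 1022.9 * 9.81 * 24.7009
E = 30983.11 J/m^2

30983.11


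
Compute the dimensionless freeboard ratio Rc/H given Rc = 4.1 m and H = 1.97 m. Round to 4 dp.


Relative freeboard = Rc / H
= 4.1 / 1.97
= 2.0812

2.0812


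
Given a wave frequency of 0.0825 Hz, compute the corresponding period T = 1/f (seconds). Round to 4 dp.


T = 1 / f
T = 1 / 0.0825
T = 12.1212 s

12.1212


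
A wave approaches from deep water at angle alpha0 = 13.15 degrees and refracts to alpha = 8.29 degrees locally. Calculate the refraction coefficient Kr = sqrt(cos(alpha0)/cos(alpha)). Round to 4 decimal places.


Kr = sqrt(cos(alpha0) / cos(alpha))
cos(13.15) = 0.973778
cos(8.29) = 0.989551
Kr = sqrt(0.973778 / 0.989551)
Kr = sqrt(0.984060)
Kr = 0.9920

0.9920


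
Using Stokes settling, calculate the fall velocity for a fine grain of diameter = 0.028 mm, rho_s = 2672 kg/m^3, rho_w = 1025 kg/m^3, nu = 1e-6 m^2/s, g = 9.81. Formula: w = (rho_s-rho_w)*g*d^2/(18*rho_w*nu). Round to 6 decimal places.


w = (rho_s - rho_w) * g * d^2 / (18 * rho_w * nu)
d = 0.028 mm = 0.000028 m
rho_s - rho_w = 2672 - 1025 = 1647
Numerator = 1647 * 9.81 * (0.000028)^2 = 0.000012667143
Denominator = 18 * 1025 * 1e-6 = 0.018450
w = 0.000687 m/s

0.000687


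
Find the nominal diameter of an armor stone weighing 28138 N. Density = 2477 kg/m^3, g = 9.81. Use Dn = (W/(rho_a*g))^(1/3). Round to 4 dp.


V = W / (rho_a * g)
V = 28138 / (2477 * 9.81)
V = 28138 / 24299.37
V = 1.157972 m^3
Dn = V^(1/3) = 1.157972^(1/3)
Dn = 1.0501 m

1.0501


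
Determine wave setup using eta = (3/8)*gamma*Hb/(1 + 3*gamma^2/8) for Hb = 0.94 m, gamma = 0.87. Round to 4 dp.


eta = (3/8) * gamma * Hb / (1 + 3*gamma^2/8)
Numerator = (3/8) * 0.87 * 0.94 = 0.306675
Denominator = 1 + 3*0.87^2/8 = 1 + 0.283838 = 1.283838
eta = 0.306675 / 1.283838
eta = 0.2389 m

0.2389


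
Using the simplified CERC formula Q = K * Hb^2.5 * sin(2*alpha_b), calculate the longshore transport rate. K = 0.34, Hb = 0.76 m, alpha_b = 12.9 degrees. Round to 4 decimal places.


Q = K * Hb^2.5 * sin(2 * alpha_b)
Hb^2.5 = 0.76^2.5 = 0.503540
sin(2 * 12.9) = sin(25.8) = 0.435231
Q = 0.34 * 0.503540 * 0.435231
Q = 0.0745 m^3/s

0.0745


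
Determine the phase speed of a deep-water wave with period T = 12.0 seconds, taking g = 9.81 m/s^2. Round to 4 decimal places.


We use the deep-water celerity formula:
C = g * T / (2 * pi)
C = 9.81 * 12.0 / (2 * 3.14159...)
C = 117.720000 / 6.283185
C = 18.7357 m/s

18.7357


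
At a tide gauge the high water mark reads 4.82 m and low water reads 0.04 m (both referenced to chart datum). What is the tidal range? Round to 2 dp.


Tidal range = High water - Low water
Tidal range = 4.82 - (0.04)
Tidal range = 4.78 m

4.78


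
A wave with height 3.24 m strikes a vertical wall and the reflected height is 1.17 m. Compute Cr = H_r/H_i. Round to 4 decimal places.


Cr = H_r / H_i
Cr = 1.17 / 3.24
Cr = 0.3611

0.3611


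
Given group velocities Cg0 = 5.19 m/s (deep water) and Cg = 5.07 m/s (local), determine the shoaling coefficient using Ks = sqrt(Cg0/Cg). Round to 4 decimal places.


Ks = sqrt(Cg0 / Cg)
Ks = sqrt(5.19 / 5.07)
Ks = sqrt(1.0237)
Ks = 1.0118

1.0118


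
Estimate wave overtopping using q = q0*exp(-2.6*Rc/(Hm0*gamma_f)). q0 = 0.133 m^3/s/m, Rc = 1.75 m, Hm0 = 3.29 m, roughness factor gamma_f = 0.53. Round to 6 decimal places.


q = q0 * exp(-2.6 * Rc / (Hm0 * gamma_f))
Exponent = -2.6 * 1.75 / (3.29 * 0.53)
= -2.6 * 1.75 / 1.7437
= -2.609394
exp(-2.609394) = 0.073579
q = 0.133 * 0.073579
q = 0.009786 m^3/s/m

0.009786


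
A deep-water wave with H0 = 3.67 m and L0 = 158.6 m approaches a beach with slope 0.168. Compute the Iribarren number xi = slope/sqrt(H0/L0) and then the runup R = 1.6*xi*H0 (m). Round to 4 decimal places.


xi = slope / sqrt(H0/L0)
H0/L0 = 3.67/158.6 = 0.023140
sqrt(0.023140) = 0.152118
xi = 0.168 / 0.152118 = 1.104404
R = 1.6 * xi * H0 = 1.6 * 1.104404 * 3.67
R = 6.4851 m

6.4851


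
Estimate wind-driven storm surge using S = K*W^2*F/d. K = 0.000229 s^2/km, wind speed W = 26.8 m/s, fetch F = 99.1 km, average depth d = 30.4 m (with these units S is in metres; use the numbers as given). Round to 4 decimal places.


S = K * W^2 * F / d
W^2 = 26.8^2 = 718.24
S = 0.000229 * 718.24 * 99.1 / 30.4
Numerator = 0.000229 * 718.24 * 99.1 = 16.299667
S = 16.299667 / 30.4 = 0.5362 m

0.5362


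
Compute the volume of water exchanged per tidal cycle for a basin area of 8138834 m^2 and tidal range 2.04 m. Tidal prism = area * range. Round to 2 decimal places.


Tidal prism = Area * Tidal range
P = 8138834 * 2.04
P = 16603221.36 m^3

16603221.36


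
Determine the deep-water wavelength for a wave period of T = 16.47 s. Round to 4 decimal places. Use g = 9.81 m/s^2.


L0 = g * T^2 / (2 * pi)
L0 = 9.81 * 16.47^2 / (2 * pi)
L0 = 9.81 * 271.2609 / 6.28319
L0 = 2661.0694 / 6.28319
L0 = 423.5224 m

423.5224


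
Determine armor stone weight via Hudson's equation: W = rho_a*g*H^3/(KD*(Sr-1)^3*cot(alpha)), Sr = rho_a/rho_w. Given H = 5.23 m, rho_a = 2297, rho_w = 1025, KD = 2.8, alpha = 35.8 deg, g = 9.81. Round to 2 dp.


Sr = rho_a / rho_w = 2297 / 1025 = 2.240976
(Sr - 1) = 1.240976
(Sr - 1)^3 = 1.911128
cot(35.8) = 1 / tan(35.8) = 1 / 0.721223 = 1.386534
Numerator = 2297 * 9.81 * 5.23^3 = 3223554.8862
Denominator = 2.8 * 1.911128 * 1.386534 = 7.419563
W = 3223554.8862 / 7.419563
W = 434466.92 N

434466.92


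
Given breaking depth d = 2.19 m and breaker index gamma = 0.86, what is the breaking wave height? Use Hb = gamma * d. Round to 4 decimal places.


Hb = gamma * d
Hb = 0.86 * 2.19
Hb = 1.8834 m

1.8834


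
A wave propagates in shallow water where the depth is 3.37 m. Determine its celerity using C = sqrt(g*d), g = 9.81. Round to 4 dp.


Using the shallow-water approximation:
C = sqrt(g * d) = sqrt(9.81 * 3.37)
C = sqrt(33.0597)
C = 5.7498 m/s

5.7498


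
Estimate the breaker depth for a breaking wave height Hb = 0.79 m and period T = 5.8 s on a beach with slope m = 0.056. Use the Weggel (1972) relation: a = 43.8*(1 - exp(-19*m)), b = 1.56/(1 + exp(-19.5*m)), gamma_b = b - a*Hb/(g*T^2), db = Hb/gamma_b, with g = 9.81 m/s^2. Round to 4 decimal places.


a = 43.8 * (1 - exp(-19 * m))
exp(-19 * 0.056) = exp(-1.0640) = 0.345073
a = 43.8 * (1 - 0.345073) = 28.685813
b = 1.56 / (1 + exp(-19.5 * m))
exp(-19.5 * 0.056) = exp(-1.0920) = 0.335545
b = 1.56 / (1 + 0.335545) = 1.168063
Hb / (g * T^2) = 0.79 / (9.81 * 5.8^2) = 0.79 / 330.0084 = 0.00239388
gamma_b = b - a * Hb/(g*T^2) = 1.168063 - 28.685813 * 0.00239388 = 1.099392
db = Hb / gamma_b = 0.79 / 1.099392
db = 0.7186 m

0.7186


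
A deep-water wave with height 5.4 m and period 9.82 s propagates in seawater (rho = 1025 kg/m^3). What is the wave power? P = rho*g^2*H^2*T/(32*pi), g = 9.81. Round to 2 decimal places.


P = rho * g^2 * H^2 * T / (32 * pi)
P = 1025 * 9.81^2 * 5.4^2 * 9.82 / (32 * pi)
P = 1025 * 96.2361 * 29.1600 * 9.82 / 100.53096
P = 280970.70 W/m

280970.70


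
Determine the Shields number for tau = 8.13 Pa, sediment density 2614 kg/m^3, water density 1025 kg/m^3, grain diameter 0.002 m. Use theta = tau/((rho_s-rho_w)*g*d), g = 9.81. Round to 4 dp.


theta = tau / ((rho_s - rho_w) * g * d)
rho_s - rho_w = 2614 - 1025 = 1589
Denominator = 1589 * 9.81 * 0.002 = 31.176180
theta = 8.13 / 31.176180
theta = 0.2608

0.2608


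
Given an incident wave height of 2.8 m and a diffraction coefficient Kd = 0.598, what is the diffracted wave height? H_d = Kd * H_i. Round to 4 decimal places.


H_d = Kd * H_i
H_d = 0.598 * 2.8
H_d = 1.6744 m

1.6744


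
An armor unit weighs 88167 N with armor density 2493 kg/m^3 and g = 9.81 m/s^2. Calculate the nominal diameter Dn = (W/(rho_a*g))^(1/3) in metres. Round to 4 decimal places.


V = W / (rho_a * g)
V = 88167 / (2493 * 9.81)
V = 88167 / 24456.33
V = 3.605079 m^3
Dn = V^(1/3) = 3.605079^(1/3)
Dn = 1.5333 m

1.5333


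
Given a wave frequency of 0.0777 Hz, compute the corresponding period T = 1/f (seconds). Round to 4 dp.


T = 1 / f
T = 1 / 0.0777
T = 12.8700 s

12.8700


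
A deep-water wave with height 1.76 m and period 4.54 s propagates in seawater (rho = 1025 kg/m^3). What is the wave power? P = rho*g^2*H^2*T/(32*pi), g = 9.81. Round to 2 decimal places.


P = rho * g^2 * H^2 * T / (32 * pi)
P = 1025 * 9.81^2 * 1.76^2 * 4.54 / (32 * pi)
P = 1025 * 96.2361 * 3.0976 * 4.54 / 100.53096
P = 13798.86 W/m

13798.86


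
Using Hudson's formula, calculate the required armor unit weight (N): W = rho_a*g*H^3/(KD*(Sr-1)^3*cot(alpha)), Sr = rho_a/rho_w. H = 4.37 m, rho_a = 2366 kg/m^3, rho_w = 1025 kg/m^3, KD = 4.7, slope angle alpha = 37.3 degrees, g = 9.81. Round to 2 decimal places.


Sr = rho_a / rho_w = 2366 / 1025 = 2.308293
(Sr - 1) = 1.308293
(Sr - 1)^3 = 2.239313
cot(37.3) = 1 / tan(37.3) = 1 / 0.761796 = 1.312688
Numerator = 2366 * 9.81 * 4.37^3 = 1936993.0327
Denominator = 4.7 * 2.239313 * 1.312688 = 13.815735
W = 1936993.0327 / 13.815735
W = 140201.95 N

140201.95


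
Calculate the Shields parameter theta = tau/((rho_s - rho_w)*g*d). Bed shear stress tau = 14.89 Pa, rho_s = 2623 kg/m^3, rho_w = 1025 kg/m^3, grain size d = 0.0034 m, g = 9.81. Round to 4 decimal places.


theta = tau / ((rho_s - rho_w) * g * d)
rho_s - rho_w = 2623 - 1025 = 1598
Denominator = 1598 * 9.81 * 0.0034 = 53.299692
theta = 14.89 / 53.299692
theta = 0.2794

0.2794


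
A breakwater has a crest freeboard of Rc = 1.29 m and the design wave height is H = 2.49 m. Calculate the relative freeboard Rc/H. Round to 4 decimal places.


Relative freeboard = Rc / H
= 1.29 / 2.49
= 0.5181

0.5181


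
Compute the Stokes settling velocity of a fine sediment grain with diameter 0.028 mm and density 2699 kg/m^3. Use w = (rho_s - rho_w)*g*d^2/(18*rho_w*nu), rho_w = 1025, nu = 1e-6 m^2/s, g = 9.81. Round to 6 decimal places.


w = (rho_s - rho_w) * g * d^2 / (18 * rho_w * nu)
d = 0.028 mm = 0.000028 m
rho_s - rho_w = 2699 - 1025 = 1674
Numerator = 1674 * 9.81 * (0.000028)^2 = 0.000012874801
Denominator = 18 * 1025 * 1e-6 = 0.018450
w = 0.000698 m/s

0.000698


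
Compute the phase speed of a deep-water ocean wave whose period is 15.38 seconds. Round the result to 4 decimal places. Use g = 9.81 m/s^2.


We use the deep-water celerity formula:
C = g * T / (2 * pi)
C = 9.81 * 15.38 / (2 * 3.14159...)
C = 150.877800 / 6.283185
C = 24.0129 m/s

24.0129


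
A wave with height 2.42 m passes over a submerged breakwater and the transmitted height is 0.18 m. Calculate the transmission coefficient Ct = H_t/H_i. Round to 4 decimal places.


Ct = H_t / H_i
Ct = 0.18 / 2.42
Ct = 0.0744

0.0744


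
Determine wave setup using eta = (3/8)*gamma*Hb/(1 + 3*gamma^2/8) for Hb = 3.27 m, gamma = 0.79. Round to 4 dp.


eta = (3/8) * gamma * Hb / (1 + 3*gamma^2/8)
Numerator = (3/8) * 0.79 * 3.27 = 0.968738
Denominator = 1 + 3*0.79^2/8 = 1 + 0.234038 = 1.234038
eta = 0.968738 / 1.234038
eta = 0.7850 m

0.7850


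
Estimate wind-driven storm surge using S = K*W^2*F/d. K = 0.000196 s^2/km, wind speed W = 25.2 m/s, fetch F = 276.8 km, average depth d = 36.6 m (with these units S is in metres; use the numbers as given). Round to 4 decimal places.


S = K * W^2 * F / d
W^2 = 25.2^2 = 635.04
S = 0.000196 * 635.04 * 276.8 / 36.6
Numerator = 0.000196 * 635.04 * 276.8 = 34.452698
S = 34.452698 / 36.6 = 0.9413 m

0.9413


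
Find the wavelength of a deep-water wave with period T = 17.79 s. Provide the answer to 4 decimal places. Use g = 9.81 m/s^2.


L0 = g * T^2 / (2 * pi)
L0 = 9.81 * 17.79^2 / (2 * pi)
L0 = 9.81 * 316.4841 / 6.28319
L0 = 3104.7090 / 6.28319
L0 = 494.1298 m

494.1298


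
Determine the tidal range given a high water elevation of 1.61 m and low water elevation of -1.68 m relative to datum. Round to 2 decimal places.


Tidal range = High water - Low water
Tidal range = 1.61 - (-1.68)
Tidal range = 3.29 m

3.29


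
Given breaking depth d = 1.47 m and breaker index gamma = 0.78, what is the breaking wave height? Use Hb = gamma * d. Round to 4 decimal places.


Hb = gamma * d
Hb = 0.78 * 1.47
Hb = 1.1466 m

1.1466


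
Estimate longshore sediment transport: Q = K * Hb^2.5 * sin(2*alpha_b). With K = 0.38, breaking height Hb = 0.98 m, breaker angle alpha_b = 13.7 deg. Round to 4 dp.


Q = K * Hb^2.5 * sin(2 * alpha_b)
Hb^2.5 = 0.98^2.5 = 0.950747
sin(2 * 13.7) = sin(27.4) = 0.460200
Q = 0.38 * 0.950747 * 0.460200
Q = 0.1663 m^3/s

0.1663


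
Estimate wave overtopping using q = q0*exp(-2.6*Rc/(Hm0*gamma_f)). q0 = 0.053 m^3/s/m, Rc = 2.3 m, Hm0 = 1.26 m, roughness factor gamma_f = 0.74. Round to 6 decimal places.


q = q0 * exp(-2.6 * Rc / (Hm0 * gamma_f))
Exponent = -2.6 * 2.3 / (1.26 * 0.74)
= -2.6 * 2.3 / 0.9324
= -6.413556
exp(-6.413556) = 0.001639
q = 0.053 * 0.001639
q = 0.000087 m^3/s/m

0.000087


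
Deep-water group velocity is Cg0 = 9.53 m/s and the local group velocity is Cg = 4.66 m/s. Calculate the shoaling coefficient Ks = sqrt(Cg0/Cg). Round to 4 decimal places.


Ks = sqrt(Cg0 / Cg)
Ks = sqrt(9.53 / 4.66)
Ks = sqrt(2.0451)
Ks = 1.4301

1.4301


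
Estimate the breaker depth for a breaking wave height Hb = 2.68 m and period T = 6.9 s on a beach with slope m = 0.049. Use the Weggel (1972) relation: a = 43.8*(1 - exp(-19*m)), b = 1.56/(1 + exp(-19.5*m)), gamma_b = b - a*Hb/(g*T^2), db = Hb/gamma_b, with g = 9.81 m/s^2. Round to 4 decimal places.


a = 43.8 * (1 - exp(-19 * m))
exp(-19 * 0.049) = exp(-0.9310) = 0.394159
a = 43.8 * (1 - 0.394159) = 26.535820
b = 1.56 / (1 + exp(-19.5 * m))
exp(-19.5 * 0.049) = exp(-0.9555) = 0.384620
b = 1.56 / (1 + 0.384620) = 1.126663
Hb / (g * T^2) = 2.68 / (9.81 * 6.9^2) = 2.68 / 467.0541 = 0.00573809
gamma_b = b - a * Hb/(g*T^2) = 1.126663 - 26.535820 * 0.00573809 = 0.974398
db = Hb / gamma_b = 2.68 / 0.974398
db = 2.7504 m

2.7504


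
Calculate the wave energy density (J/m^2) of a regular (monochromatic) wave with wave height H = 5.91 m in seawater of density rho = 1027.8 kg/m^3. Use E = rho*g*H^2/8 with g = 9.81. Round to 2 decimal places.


E = (1/8) * rho * g * H^2
E = (1/8) * 1027.8 * 9.81 * 5.91^2
E = 0.125 * 1027.8 * 9.81 * 34.9281
E = 44021.27 J/m^2

44021.27


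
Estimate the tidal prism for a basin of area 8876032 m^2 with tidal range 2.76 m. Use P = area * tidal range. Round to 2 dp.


Tidal prism = Area * Tidal range
P = 8876032 * 2.76
P = 24497848.32 m^3

24497848.32


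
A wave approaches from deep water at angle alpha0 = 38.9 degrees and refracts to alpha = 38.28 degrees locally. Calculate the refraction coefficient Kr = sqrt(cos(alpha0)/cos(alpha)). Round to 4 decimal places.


Kr = sqrt(cos(alpha0) / cos(alpha))
cos(38.9) = 0.778243
cos(38.28) = 0.784993
Kr = sqrt(0.778243 / 0.784993)
Kr = sqrt(0.991402)
Kr = 0.9957

0.9957


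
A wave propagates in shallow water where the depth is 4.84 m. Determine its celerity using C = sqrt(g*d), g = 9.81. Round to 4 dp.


Using the shallow-water approximation:
C = sqrt(g * d) = sqrt(9.81 * 4.84)
C = sqrt(47.4804)
C = 6.8906 m/s

6.8906


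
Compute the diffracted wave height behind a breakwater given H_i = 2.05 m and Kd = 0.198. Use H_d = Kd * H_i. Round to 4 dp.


H_d = Kd * H_i
H_d = 0.198 * 2.05
H_d = 0.4059 m

0.4059


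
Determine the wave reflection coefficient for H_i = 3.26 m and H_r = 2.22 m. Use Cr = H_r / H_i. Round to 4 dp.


Cr = H_r / H_i
Cr = 2.22 / 3.26
Cr = 0.6810

0.6810


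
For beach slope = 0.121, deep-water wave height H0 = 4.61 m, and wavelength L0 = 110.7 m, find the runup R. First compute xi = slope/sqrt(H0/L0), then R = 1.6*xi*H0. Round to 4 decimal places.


xi = slope / sqrt(H0/L0)
H0/L0 = 4.61/110.7 = 0.041644
sqrt(0.041644) = 0.204069
xi = 0.121 / 0.204069 = 0.592937
R = 1.6 * xi * H0 = 1.6 * 0.592937 * 4.61
R = 4.3735 m

4.3735


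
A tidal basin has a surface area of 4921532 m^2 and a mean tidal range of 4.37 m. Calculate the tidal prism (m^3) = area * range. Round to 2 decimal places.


Tidal prism = Area * Tidal range
P = 4921532 * 4.37
P = 21507094.84 m^3

21507094.84


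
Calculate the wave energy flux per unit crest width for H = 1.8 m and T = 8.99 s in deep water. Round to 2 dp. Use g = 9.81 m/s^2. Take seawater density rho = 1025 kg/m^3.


P = rho * g^2 * H^2 * T / (32 * pi)
P = 1025 * 9.81^2 * 1.8^2 * 8.99 / (32 * pi)
P = 1025 * 96.2361 * 3.2400 * 8.99 / 100.53096
P = 28580.30 W/m

28580.30


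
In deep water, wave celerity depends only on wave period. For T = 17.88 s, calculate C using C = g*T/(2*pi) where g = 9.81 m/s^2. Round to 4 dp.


We use the deep-water celerity formula:
C = g * T / (2 * pi)
C = 9.81 * 17.88 / (2 * 3.14159...)
C = 175.402800 / 6.283185
C = 27.9162 m/s

27.9162


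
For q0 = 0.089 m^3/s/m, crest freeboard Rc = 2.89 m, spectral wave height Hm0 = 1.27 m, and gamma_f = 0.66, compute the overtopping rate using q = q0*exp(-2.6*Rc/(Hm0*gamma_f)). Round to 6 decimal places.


q = q0 * exp(-2.6 * Rc / (Hm0 * gamma_f))
Exponent = -2.6 * 2.89 / (1.27 * 0.66)
= -2.6 * 2.89 / 0.8382
= -8.964448
exp(-8.964448) = 0.000128
q = 0.089 * 0.000128
q = 0.000011 m^3/s/m

0.000011


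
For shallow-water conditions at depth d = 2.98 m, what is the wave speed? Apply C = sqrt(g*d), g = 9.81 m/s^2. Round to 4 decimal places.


Using the shallow-water approximation:
C = sqrt(g * d) = sqrt(9.81 * 2.98)
C = sqrt(29.2338)
C = 5.4068 m/s

5.4068


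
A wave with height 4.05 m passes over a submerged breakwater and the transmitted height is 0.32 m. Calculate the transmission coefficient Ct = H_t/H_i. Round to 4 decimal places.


Ct = H_t / H_i
Ct = 0.32 / 4.05
Ct = 0.0790

0.0790


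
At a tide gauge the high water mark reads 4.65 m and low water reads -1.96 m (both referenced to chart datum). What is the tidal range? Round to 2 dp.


Tidal range = High water - Low water
Tidal range = 4.65 - (-1.96)
Tidal range = 6.61 m

6.61


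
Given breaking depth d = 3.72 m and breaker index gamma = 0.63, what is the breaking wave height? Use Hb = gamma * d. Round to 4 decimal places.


Hb = gamma * d
Hb = 0.63 * 3.72
Hb = 2.3436 m

2.3436


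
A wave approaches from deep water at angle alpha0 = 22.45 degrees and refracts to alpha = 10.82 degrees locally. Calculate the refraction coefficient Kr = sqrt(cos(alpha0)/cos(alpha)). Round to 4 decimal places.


Kr = sqrt(cos(alpha0) / cos(alpha))
cos(22.45) = 0.924213
cos(10.82) = 0.982222
Kr = sqrt(0.924213 / 0.982222)
Kr = sqrt(0.940941)
Kr = 0.9700

0.9700


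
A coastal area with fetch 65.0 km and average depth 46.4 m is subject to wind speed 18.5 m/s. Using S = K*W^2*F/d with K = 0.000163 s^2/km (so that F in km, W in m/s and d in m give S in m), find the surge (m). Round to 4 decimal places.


S = K * W^2 * F / d
W^2 = 18.5^2 = 342.25
S = 0.000163 * 342.25 * 65.0 / 46.4
Numerator = 0.000163 * 342.25 * 65.0 = 3.626139
S = 3.626139 / 46.4 = 0.0781 m

0.0781


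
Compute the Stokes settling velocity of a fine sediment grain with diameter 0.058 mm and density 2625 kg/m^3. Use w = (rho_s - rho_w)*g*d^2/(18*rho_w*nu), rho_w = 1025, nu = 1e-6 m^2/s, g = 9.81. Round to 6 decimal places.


w = (rho_s - rho_w) * g * d^2 / (18 * rho_w * nu)
d = 0.058 mm = 0.000058 m
rho_s - rho_w = 2625 - 1025 = 1600
Numerator = 1600 * 9.81 * (0.000058)^2 = 0.000052801344
Denominator = 18 * 1025 * 1e-6 = 0.018450
w = 0.002862 m/s

0.002862


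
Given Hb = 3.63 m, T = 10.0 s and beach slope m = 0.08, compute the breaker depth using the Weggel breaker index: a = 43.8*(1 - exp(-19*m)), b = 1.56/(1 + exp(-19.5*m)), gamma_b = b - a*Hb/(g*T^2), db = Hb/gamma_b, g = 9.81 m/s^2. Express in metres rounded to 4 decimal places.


a = 43.8 * (1 - exp(-19 * m))
exp(-19 * 0.08) = exp(-1.5200) = 0.218712
a = 43.8 * (1 - 0.218712) = 34.220419
b = 1.56 / (1 + exp(-19.5 * m))
exp(-19.5 * 0.08) = exp(-1.5600) = 0.210136
b = 1.56 / (1 + 0.210136) = 1.289111
Hb / (g * T^2) = 3.63 / (9.81 * 10.0^2) = 3.63 / 981.0000 = 0.00370031
gamma_b = b - a * Hb/(g*T^2) = 1.289111 - 34.220419 * 0.00370031 = 1.162485
db = Hb / gamma_b = 3.63 / 1.162485
db = 3.1226 m

3.1226


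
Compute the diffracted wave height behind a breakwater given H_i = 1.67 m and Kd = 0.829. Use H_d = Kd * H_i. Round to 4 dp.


H_d = Kd * H_i
H_d = 0.829 * 1.67
H_d = 1.3844 m

1.3844


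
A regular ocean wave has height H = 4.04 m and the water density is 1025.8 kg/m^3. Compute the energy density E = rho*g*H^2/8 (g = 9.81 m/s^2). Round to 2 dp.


E = (1/8) * rho * g * H^2
E = (1/8) * 1025.8 * 9.81 * 4.04^2
E = 0.125 * 1025.8 * 9.81 * 16.3216
E = 20530.73 J/m^2

20530.73


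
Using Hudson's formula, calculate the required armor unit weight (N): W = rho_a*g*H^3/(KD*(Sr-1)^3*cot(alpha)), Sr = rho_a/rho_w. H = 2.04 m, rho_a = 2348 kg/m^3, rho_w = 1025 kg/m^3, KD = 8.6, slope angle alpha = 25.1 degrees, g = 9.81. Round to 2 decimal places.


Sr = rho_a / rho_w = 2348 / 1025 = 2.290732
(Sr - 1) = 1.290732
(Sr - 1)^3 = 2.150344
cot(25.1) = 1 / tan(25.1) = 1 / 0.468434 = 2.134771
Numerator = 2348 * 9.81 * 2.04^3 = 195549.9018
Denominator = 8.6 * 2.150344 * 2.134771 = 39.478238
W = 195549.9018 / 39.478238
W = 4953.36 N

4953.36


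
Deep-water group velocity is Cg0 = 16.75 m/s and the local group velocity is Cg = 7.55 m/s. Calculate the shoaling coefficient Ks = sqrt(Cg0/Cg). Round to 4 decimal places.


Ks = sqrt(Cg0 / Cg)
Ks = sqrt(16.75 / 7.55)
Ks = sqrt(2.2185)
Ks = 1.4895

1.4895


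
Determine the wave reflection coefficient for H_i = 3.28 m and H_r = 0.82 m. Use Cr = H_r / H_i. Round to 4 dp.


Cr = H_r / H_i
Cr = 0.82 / 3.28
Cr = 0.2500

0.2500


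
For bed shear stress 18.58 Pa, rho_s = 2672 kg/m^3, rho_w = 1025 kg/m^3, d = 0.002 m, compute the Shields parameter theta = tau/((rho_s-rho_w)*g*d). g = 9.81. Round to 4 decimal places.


theta = tau / ((rho_s - rho_w) * g * d)
rho_s - rho_w = 2672 - 1025 = 1647
Denominator = 1647 * 9.81 * 0.002 = 32.314140
theta = 18.58 / 32.314140
theta = 0.5750

0.5750


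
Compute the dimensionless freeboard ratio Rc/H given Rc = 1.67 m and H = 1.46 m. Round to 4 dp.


Relative freeboard = Rc / H
= 1.67 / 1.46
= 1.1438

1.1438


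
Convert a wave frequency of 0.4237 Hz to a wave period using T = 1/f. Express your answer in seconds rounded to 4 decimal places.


T = 1 / f
T = 1 / 0.4237
T = 2.3602 s

2.3602


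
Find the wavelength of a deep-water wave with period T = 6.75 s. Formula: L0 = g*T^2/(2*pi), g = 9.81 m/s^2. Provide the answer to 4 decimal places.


L0 = g * T^2 / (2 * pi)
L0 = 9.81 * 6.75^2 / (2 * pi)
L0 = 9.81 * 45.5625 / 6.28319
L0 = 446.9681 / 6.28319
L0 = 71.1372 m

71.1372


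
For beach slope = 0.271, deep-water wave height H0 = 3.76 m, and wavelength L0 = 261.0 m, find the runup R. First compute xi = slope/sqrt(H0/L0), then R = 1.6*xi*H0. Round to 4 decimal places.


xi = slope / sqrt(H0/L0)
H0/L0 = 3.76/261.0 = 0.014406
sqrt(0.014406) = 0.120026
xi = 0.271 / 0.120026 = 2.257853
R = 1.6 * xi * H0 = 1.6 * 2.257853 * 3.76
R = 13.5832 m

13.5832


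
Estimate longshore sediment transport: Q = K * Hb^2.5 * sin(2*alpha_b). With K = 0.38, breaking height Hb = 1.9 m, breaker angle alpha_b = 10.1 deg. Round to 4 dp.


Q = K * Hb^2.5 * sin(2 * alpha_b)
Hb^2.5 = 1.9^2.5 = 4.976042
sin(2 * 10.1) = sin(20.2) = 0.345298
Q = 0.38 * 4.976042 * 0.345298
Q = 0.6529 m^3/s

0.6529


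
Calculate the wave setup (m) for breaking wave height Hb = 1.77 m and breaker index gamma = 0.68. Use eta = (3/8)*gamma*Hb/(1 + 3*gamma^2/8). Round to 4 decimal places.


eta = (3/8) * gamma * Hb / (1 + 3*gamma^2/8)
Numerator = (3/8) * 0.68 * 1.77 = 0.451350
Denominator = 1 + 3*0.68^2/8 = 1 + 0.173400 = 1.173400
eta = 0.451350 / 1.173400
eta = 0.3847 m

0.3847


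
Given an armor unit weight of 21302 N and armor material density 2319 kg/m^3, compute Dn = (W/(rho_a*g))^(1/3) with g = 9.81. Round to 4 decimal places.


V = W / (rho_a * g)
V = 21302 / (2319 * 9.81)
V = 21302 / 22749.39
V = 0.936377 m^3
Dn = V^(1/3) = 0.936377^(1/3)
Dn = 0.9783 m

0.9783


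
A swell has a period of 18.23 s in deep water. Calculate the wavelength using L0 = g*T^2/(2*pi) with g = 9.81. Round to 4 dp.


L0 = g * T^2 / (2 * pi)
L0 = 9.81 * 18.23^2 / (2 * pi)
L0 = 9.81 * 332.3329 / 6.28319
L0 = 3260.1857 / 6.28319
L0 = 518.8747 m

518.8747


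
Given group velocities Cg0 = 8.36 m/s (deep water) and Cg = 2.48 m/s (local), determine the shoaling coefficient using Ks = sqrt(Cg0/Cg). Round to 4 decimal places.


Ks = sqrt(Cg0 / Cg)
Ks = sqrt(8.36 / 2.48)
Ks = sqrt(3.3710)
Ks = 1.8360

1.8360


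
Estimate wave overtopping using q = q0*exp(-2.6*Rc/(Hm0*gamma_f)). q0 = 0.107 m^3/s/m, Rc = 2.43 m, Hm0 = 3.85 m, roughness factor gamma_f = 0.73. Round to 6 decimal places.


q = q0 * exp(-2.6 * Rc / (Hm0 * gamma_f))
Exponent = -2.6 * 2.43 / (3.85 * 0.73)
= -2.6 * 2.43 / 2.8105
= -2.247999
exp(-2.247999) = 0.105610
q = 0.107 * 0.105610
q = 0.011300 m^3/s/m

0.011300


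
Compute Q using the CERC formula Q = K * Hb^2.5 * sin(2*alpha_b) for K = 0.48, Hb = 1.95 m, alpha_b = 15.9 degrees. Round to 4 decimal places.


Q = K * Hb^2.5 * sin(2 * alpha_b)
Hb^2.5 = 1.95^2.5 = 5.309902
sin(2 * 15.9) = sin(31.8) = 0.526956
Q = 0.48 * 5.309902 * 0.526956
Q = 1.3431 m^3/s

1.3431


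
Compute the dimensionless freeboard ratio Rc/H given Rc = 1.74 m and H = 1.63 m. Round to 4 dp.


Relative freeboard = Rc / H
= 1.74 / 1.63
= 1.0675

1.0675


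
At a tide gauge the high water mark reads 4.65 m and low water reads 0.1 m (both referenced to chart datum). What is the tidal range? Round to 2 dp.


Tidal range = High water - Low water
Tidal range = 4.65 - (0.1)
Tidal range = 4.55 m

4.55


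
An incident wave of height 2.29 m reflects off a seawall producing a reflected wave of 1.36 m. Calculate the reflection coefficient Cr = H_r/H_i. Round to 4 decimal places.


Cr = H_r / H_i
Cr = 1.36 / 2.29
Cr = 0.5939

0.5939


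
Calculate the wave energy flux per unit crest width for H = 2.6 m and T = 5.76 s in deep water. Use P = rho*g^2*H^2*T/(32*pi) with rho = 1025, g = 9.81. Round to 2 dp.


P = rho * g^2 * H^2 * T / (32 * pi)
P = 1025 * 9.81^2 * 2.6^2 * 5.76 / (32 * pi)
P = 1025 * 96.2361 * 6.7600 * 5.76 / 100.53096
P = 38205.97 W/m

38205.97


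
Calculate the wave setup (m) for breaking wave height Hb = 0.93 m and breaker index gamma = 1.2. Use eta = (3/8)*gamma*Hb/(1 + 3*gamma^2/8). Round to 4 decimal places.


eta = (3/8) * gamma * Hb / (1 + 3*gamma^2/8)
Numerator = (3/8) * 1.2 * 0.93 = 0.418500
Denominator = 1 + 3*1.2^2/8 = 1 + 0.540000 = 1.540000
eta = 0.418500 / 1.540000
eta = 0.2718 m

0.2718


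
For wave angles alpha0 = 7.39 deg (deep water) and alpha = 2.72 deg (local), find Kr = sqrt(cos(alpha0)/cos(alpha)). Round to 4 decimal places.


Kr = sqrt(cos(alpha0) / cos(alpha))
cos(7.39) = 0.991694
cos(2.72) = 0.998873
Kr = sqrt(0.991694 / 0.998873)
Kr = sqrt(0.992812)
Kr = 0.9964

0.9964


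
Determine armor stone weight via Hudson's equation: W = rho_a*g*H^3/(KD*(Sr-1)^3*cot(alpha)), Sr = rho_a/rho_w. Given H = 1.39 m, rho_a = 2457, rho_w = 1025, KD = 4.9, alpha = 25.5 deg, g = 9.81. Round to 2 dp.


Sr = rho_a / rho_w = 2457 / 1025 = 2.397073
(Sr - 1) = 1.397073
(Sr - 1)^3 = 2.726826
cot(25.5) = 1 / tan(25.5) = 1 / 0.476976 = 2.096544
Numerator = 2457 * 9.81 * 1.39^3 = 64731.9313
Denominator = 4.9 * 2.726826 * 2.096544 = 28.012859
W = 64731.9313 / 28.012859
W = 2310.79 N

2310.79


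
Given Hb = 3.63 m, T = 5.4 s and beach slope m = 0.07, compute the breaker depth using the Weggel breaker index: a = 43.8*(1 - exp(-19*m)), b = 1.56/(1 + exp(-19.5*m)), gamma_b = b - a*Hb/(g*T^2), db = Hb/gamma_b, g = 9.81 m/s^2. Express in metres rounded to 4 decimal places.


a = 43.8 * (1 - exp(-19 * m))
exp(-19 * 0.07) = exp(-1.3300) = 0.264477
a = 43.8 * (1 - 0.264477) = 32.215896
b = 1.56 / (1 + exp(-19.5 * m))
exp(-19.5 * 0.07) = exp(-1.3650) = 0.255381
b = 1.56 / (1 + 0.255381) = 1.242651
Hb / (g * T^2) = 3.63 / (9.81 * 5.4^2) = 3.63 / 286.0596 = 0.01268966
gamma_b = b - a * Hb/(g*T^2) = 1.242651 - 32.215896 * 0.01268966 = 0.833842
db = Hb / gamma_b = 3.63 / 0.833842
db = 4.3533 m

4.3533


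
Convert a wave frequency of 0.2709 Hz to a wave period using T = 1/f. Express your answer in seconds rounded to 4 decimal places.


T = 1 / f
T = 1 / 0.2709
T = 3.6914 s

3.6914


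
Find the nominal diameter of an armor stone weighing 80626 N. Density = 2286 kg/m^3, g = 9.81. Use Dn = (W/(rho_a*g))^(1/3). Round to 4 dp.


V = W / (rho_a * g)
V = 80626 / (2286 * 9.81)
V = 80626 / 22425.66
V = 3.595257 m^3
Dn = V^(1/3) = 3.595257^(1/3)
Dn = 1.5319 m

1.5319


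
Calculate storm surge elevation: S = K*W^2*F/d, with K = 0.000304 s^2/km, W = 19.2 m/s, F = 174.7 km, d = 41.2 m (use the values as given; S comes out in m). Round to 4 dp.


S = K * W^2 * F / d
W^2 = 19.2^2 = 368.64
S = 0.000304 * 368.64 * 174.7 / 41.2
Numerator = 0.000304 * 368.64 * 174.7 = 19.578028
S = 19.578028 / 41.2 = 0.4752 m

0.4752


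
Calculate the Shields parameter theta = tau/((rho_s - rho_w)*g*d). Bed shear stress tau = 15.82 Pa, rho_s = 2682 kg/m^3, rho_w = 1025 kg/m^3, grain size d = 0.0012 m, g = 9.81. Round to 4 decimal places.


theta = tau / ((rho_s - rho_w) * g * d)
rho_s - rho_w = 2682 - 1025 = 1657
Denominator = 1657 * 9.81 * 0.0012 = 19.506204
theta = 15.82 / 19.506204
theta = 0.8110

0.8110


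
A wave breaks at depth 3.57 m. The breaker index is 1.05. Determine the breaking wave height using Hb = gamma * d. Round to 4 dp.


Hb = gamma * d
Hb = 1.05 * 3.57
Hb = 3.7485 m

3.7485


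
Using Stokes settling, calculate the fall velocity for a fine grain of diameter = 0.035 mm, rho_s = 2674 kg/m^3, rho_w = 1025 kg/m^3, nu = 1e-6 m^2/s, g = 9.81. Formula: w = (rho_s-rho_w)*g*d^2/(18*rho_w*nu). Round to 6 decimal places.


w = (rho_s - rho_w) * g * d^2 / (18 * rho_w * nu)
d = 0.035 mm = 0.000035 m
rho_s - rho_w = 2674 - 1025 = 1649
Numerator = 1649 * 9.81 * (0.000035)^2 = 0.000019816445
Denominator = 18 * 1025 * 1e-6 = 0.018450
w = 0.001074 m/s

0.001074


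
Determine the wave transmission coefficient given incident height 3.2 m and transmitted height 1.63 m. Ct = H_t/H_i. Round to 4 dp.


Ct = H_t / H_i
Ct = 1.63 / 3.2
Ct = 0.5094

0.5094


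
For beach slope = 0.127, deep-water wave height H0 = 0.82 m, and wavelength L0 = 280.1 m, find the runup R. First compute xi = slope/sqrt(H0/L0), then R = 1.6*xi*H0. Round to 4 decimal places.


xi = slope / sqrt(H0/L0)
H0/L0 = 0.82/280.1 = 0.002928
sqrt(0.002928) = 0.054107
xi = 0.127 / 0.054107 = 2.347218
R = 1.6 * xi * H0 = 1.6 * 2.347218 * 0.82
R = 3.0795 m

3.0795


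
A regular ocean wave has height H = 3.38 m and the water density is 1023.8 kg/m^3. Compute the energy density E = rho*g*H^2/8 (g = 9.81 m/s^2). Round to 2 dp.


E = (1/8) * rho * g * H^2
E = (1/8) * 1023.8 * 9.81 * 3.38^2
E = 0.125 * 1023.8 * 9.81 * 11.4244
E = 14342.59 J/m^2

14342.59


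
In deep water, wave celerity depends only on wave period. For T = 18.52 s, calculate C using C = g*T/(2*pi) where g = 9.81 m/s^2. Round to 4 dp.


We use the deep-water celerity formula:
C = g * T / (2 * pi)
C = 9.81 * 18.52 / (2 * 3.14159...)
C = 181.681200 / 6.283185
C = 28.9155 m/s

28.9155


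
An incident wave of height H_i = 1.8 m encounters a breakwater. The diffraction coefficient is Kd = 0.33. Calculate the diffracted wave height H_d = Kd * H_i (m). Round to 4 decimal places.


H_d = Kd * H_i
H_d = 0.33 * 1.8
H_d = 0.5940 m

0.5940


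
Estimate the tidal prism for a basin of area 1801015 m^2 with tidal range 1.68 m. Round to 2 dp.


Tidal prism = Area * Tidal range
P = 1801015 * 1.68
P = 3025705.20 m^3

3025705.20


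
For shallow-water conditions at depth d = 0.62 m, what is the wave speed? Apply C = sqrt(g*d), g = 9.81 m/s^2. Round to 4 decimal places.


Using the shallow-water approximation:
C = sqrt(g * d) = sqrt(9.81 * 0.62)
C = sqrt(6.0822)
C = 2.4662 m/s

2.4662


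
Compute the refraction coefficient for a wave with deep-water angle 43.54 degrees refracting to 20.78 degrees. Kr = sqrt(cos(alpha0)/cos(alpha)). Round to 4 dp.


Kr = sqrt(cos(alpha0) / cos(alpha))
cos(43.54) = 0.724894
cos(20.78) = 0.934950
Kr = sqrt(0.724894 / 0.934950)
Kr = sqrt(0.775329)
Kr = 0.8805

0.8805


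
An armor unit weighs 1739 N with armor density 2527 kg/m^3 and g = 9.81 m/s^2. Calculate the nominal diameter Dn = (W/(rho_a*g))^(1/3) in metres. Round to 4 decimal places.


V = W / (rho_a * g)
V = 1739 / (2527 * 9.81)
V = 1739 / 24789.87
V = 0.070150 m^3
Dn = V^(1/3) = 0.070150^(1/3)
Dn = 0.4124 m

0.4124


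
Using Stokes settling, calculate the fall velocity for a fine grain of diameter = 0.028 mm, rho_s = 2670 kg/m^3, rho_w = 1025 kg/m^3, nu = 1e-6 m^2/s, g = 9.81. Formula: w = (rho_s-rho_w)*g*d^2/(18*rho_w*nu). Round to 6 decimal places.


w = (rho_s - rho_w) * g * d^2 / (18 * rho_w * nu)
d = 0.028 mm = 0.000028 m
rho_s - rho_w = 2670 - 1025 = 1645
Numerator = 1645 * 9.81 * (0.000028)^2 = 0.000012651761
Denominator = 18 * 1025 * 1e-6 = 0.018450
w = 0.000686 m/s

0.000686


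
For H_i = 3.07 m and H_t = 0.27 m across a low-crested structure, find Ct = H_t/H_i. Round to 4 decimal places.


Ct = H_t / H_i
Ct = 0.27 / 3.07
Ct = 0.0879

0.0879


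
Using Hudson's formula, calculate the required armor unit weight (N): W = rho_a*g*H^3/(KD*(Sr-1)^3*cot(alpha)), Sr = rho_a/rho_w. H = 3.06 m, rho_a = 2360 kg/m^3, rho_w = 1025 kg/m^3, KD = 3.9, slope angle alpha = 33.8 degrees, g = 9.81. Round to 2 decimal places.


Sr = rho_a / rho_w = 2360 / 1025 = 2.302439
(Sr - 1) = 1.302439
(Sr - 1)^3 = 2.209389
cot(33.8) = 1 / tan(33.8) = 1 / 0.669442 = 1.493782
Numerator = 2360 * 9.81 * 3.06^3 = 663353.9046
Denominator = 3.9 * 2.209389 * 1.493782 = 12.871349
W = 663353.9046 / 12.871349
W = 51537.25 N

51537.25


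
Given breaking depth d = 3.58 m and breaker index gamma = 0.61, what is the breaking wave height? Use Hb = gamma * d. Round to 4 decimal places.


Hb = gamma * d
Hb = 0.61 * 3.58
Hb = 2.1838 m

2.1838


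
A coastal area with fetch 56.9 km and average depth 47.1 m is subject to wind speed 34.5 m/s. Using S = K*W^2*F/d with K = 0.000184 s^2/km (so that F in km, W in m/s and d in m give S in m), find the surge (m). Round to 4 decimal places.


S = K * W^2 * F / d
W^2 = 34.5^2 = 1190.25
S = 0.000184 * 1190.25 * 56.9 / 47.1
Numerator = 0.000184 * 1190.25 * 56.9 = 12.461441
S = 12.461441 / 47.1 = 0.2646 m

0.2646


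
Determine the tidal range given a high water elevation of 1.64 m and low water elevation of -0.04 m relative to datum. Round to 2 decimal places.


Tidal range = High water - Low water
Tidal range = 1.64 - (-0.04)
Tidal range = 1.68 m

1.68


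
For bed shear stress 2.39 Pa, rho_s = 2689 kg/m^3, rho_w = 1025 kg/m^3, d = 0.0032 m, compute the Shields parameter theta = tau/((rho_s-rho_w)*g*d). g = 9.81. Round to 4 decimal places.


theta = tau / ((rho_s - rho_w) * g * d)
rho_s - rho_w = 2689 - 1025 = 1664
Denominator = 1664 * 9.81 * 0.0032 = 52.236288
theta = 2.39 / 52.236288
theta = 0.0458

0.0458


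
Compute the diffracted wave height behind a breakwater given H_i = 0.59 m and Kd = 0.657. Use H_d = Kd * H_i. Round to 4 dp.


H_d = Kd * H_i
H_d = 0.657 * 0.59
H_d = 0.3876 m

0.3876


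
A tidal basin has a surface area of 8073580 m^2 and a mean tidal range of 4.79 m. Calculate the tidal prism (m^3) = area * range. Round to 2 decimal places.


Tidal prism = Area * Tidal range
P = 8073580 * 4.79
P = 38672448.20 m^3

38672448.20


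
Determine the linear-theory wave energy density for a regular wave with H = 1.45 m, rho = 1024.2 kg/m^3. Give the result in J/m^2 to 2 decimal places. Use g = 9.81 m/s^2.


E = (1/8) * rho * g * H^2
E = (1/8) * 1024.2 * 9.81 * 1.45^2
E = 0.125 * 1024.2 * 9.81 * 2.1025
E = 2640.58 J/m^2

2640.58


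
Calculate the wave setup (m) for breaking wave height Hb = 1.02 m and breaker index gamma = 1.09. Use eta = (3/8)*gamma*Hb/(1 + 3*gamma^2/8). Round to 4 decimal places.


eta = (3/8) * gamma * Hb / (1 + 3*gamma^2/8)
Numerator = (3/8) * 1.09 * 1.02 = 0.416925
Denominator = 1 + 3*1.09^2/8 = 1 + 0.445538 = 1.445538
eta = 0.416925 / 1.445538
eta = 0.2884 m

0.2884


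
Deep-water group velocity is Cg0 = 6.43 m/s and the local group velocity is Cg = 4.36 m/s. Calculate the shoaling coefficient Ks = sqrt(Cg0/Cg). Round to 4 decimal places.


Ks = sqrt(Cg0 / Cg)
Ks = sqrt(6.43 / 4.36)
Ks = sqrt(1.4748)
Ks = 1.2144

1.2144


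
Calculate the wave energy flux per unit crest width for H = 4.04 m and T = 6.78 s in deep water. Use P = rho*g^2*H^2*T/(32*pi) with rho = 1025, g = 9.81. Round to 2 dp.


P = rho * g^2 * H^2 * T / (32 * pi)
P = 1025 * 9.81^2 * 4.04^2 * 6.78 / (32 * pi)
P = 1025 * 96.2361 * 16.3216 * 6.78 / 100.53096
P = 108581.15 W/m

108581.15


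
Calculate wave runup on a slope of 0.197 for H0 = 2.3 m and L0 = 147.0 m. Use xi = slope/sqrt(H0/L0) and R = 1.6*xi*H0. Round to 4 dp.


xi = slope / sqrt(H0/L0)
H0/L0 = 2.3/147.0 = 0.015646
sqrt(0.015646) = 0.125085
xi = 0.197 / 0.125085 = 1.574929
R = 1.6 * xi * H0 = 1.6 * 1.574929 * 2.3
R = 5.7957 m

5.7957


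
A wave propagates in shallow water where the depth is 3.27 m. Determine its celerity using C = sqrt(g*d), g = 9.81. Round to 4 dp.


Using the shallow-water approximation:
C = sqrt(g * d) = sqrt(9.81 * 3.27)
C = sqrt(32.0787)
C = 5.6638 m/s

5.6638


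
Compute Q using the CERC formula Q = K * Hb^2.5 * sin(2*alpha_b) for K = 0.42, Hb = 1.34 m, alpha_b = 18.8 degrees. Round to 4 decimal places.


Q = K * Hb^2.5 * sin(2 * alpha_b)
Hb^2.5 = 1.34^2.5 = 2.078557
sin(2 * 18.8) = sin(37.6) = 0.610145
Q = 0.42 * 2.078557 * 0.610145
Q = 0.5327 m^3/s

0.5327


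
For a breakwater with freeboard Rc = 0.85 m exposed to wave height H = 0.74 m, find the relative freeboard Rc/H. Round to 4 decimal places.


Relative freeboard = Rc / H
= 0.85 / 0.74
= 1.1486

1.1486


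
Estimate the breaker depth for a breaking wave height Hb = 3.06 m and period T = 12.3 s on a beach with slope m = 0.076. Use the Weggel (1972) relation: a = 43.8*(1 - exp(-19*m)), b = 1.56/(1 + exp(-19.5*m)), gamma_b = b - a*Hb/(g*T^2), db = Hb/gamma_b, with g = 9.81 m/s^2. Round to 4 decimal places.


a = 43.8 * (1 - exp(-19 * m))
exp(-19 * 0.076) = exp(-1.4440) = 0.235982
a = 43.8 * (1 - 0.235982) = 33.463991
b = 1.56 / (1 + exp(-19.5 * m))
exp(-19.5 * 0.076) = exp(-1.4820) = 0.227183
b = 1.56 / (1 + 0.227183) = 1.271204
Hb / (g * T^2) = 3.06 / (9.81 * 12.3^2) = 3.06 / 1484.1549 = 0.00206178
gamma_b = b - a * Hb/(g*T^2) = 1.271204 - 33.463991 * 0.00206178 = 1.202209
db = Hb / gamma_b = 3.06 / 1.202209
db = 2.5453 m

2.5453


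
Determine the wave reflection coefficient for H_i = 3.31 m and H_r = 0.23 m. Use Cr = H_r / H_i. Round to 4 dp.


Cr = H_r / H_i
Cr = 0.23 / 3.31
Cr = 0.0695

0.0695


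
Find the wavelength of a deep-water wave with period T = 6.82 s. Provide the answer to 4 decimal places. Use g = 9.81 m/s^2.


L0 = g * T^2 / (2 * pi)
L0 = 9.81 * 6.82^2 / (2 * pi)
L0 = 9.81 * 46.5124 / 6.28319
L0 = 456.2866 / 6.28319
L0 = 72.6203 m

72.6203
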